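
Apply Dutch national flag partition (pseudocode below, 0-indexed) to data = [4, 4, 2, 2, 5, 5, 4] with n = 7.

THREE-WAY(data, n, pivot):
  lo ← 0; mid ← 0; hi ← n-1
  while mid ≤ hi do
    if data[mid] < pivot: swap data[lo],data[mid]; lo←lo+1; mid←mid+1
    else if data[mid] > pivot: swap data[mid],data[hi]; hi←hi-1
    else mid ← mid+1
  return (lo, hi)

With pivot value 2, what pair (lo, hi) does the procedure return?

pivot = 2; lo=0, mid=0, hi=6
data[mid]=4>2: swap data[0],data[6]; hi=5 → [4, 4, 2, 2, 5, 5, 4]
data[mid]=4>2: swap data[0],data[5]; hi=4 → [5, 4, 2, 2, 5, 4, 4]
data[mid]=5>2: swap data[0],data[4]; hi=3 → [5, 4, 2, 2, 5, 4, 4]
data[mid]=5>2: swap data[0],data[3]; hi=2 → [2, 4, 2, 5, 5, 4, 4]
data[mid]=2=2: mid=1
data[mid]=4>2: swap data[1],data[2]; hi=1 → [2, 2, 4, 5, 5, 4, 4]
data[mid]=2=2: mid=2
end: lo=0, hi=1; data = [2, 2, 4, 5, 5, 4, 4]

(0, 1)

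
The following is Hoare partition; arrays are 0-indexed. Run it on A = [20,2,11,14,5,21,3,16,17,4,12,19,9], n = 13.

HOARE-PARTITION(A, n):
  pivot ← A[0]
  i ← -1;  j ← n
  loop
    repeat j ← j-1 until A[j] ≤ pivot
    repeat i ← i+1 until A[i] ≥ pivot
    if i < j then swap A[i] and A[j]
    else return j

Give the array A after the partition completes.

[9,2,11,14,5,19,3,16,17,4,12,21,20]

pivot = A[0] = 20; i = -1, j = 13
j→12 (A[12]=9≤20), i→0 (A[0]=20≥20); i<j, swap → [9,2,11,14,5,21,3,16,17,4,12,19,20]
j→11 (A[11]=19≤20), i→5 (A[5]=21≥20); i<j, swap → [9,2,11,14,5,19,3,16,17,4,12,21,20]
j→10, i→11; i≥j, return j=10. A = [9,2,11,14,5,19,3,16,17,4,12,21,20]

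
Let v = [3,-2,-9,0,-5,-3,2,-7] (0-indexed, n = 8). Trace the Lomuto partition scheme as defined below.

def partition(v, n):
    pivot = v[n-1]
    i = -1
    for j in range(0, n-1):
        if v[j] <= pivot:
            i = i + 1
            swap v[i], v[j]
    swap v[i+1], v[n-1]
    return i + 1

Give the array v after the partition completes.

[-9,-7,3,0,-5,-3,2,-2]

pivot=-7, i=-1
j=0: 3>-7, skip
j=1: -2>-7, skip
j=2: -9≤-7, i=0, swap(0,2) ⇒ [-9,-2,3,0,-5,-3,2,-7]
j=3: 0>-7, skip
j=4: -5>-7, skip
j=5: -3>-7, skip
j=6: 2>-7, skip
swap(1,7) ⇒ [-9,-7,3,0,-5,-3,2,-2]; return 1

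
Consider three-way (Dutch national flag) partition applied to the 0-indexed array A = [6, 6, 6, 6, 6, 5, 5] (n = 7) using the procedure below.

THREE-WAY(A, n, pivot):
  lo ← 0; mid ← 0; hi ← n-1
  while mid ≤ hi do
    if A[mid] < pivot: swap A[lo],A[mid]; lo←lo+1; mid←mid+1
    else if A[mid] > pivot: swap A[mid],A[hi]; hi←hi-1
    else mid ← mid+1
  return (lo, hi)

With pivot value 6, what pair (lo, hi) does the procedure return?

(2, 6)

pivot = 6; lo=0, mid=0, hi=6
A[mid]=6=6: mid=1
A[mid]=6=6: mid=2
A[mid]=6=6: mid=3
A[mid]=6=6: mid=4
A[mid]=6=6: mid=5
A[mid]=5<6: swap A[0],A[5]; lo=1,mid=6 → [5, 6, 6, 6, 6, 6, 5]
A[mid]=5<6: swap A[1],A[6]; lo=2,mid=7 → [5, 5, 6, 6, 6, 6, 6]
end: lo=2, hi=6; A = [5, 5, 6, 6, 6, 6, 6]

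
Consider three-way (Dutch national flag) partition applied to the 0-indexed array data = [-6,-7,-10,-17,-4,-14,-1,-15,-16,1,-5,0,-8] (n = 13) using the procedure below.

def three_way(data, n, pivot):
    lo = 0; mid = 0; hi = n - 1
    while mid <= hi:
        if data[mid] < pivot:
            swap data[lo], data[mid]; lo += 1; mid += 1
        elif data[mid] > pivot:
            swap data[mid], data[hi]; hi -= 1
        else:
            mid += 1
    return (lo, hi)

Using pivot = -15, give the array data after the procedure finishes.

lo=0 mid=0 hi=12
-6>-15: swap(0,12), hi=11 ⇒ [-8,-7,-10,-17,-4,-14,-1,-15,-16,1,-5,0,-6]
-8>-15: swap(0,11), hi=10 ⇒ [0,-7,-10,-17,-4,-14,-1,-15,-16,1,-5,-8,-6]
0>-15: swap(0,10), hi=9 ⇒ [-5,-7,-10,-17,-4,-14,-1,-15,-16,1,0,-8,-6]
-5>-15: swap(0,9), hi=8 ⇒ [1,-7,-10,-17,-4,-14,-1,-15,-16,-5,0,-8,-6]
1>-15: swap(0,8), hi=7 ⇒ [-16,-7,-10,-17,-4,-14,-1,-15,1,-5,0,-8,-6]
-16<-15: swap(0,0), lo=1 mid=1 ⇒ [-16,-7,-10,-17,-4,-14,-1,-15,1,-5,0,-8,-6]
-7>-15: swap(1,7), hi=6 ⇒ [-16,-15,-10,-17,-4,-14,-1,-7,1,-5,0,-8,-6]
-15=-15: mid=2
-10>-15: swap(2,6), hi=5 ⇒ [-16,-15,-1,-17,-4,-14,-10,-7,1,-5,0,-8,-6]
-1>-15: swap(2,5), hi=4 ⇒ [-16,-15,-14,-17,-4,-1,-10,-7,1,-5,0,-8,-6]
-14>-15: swap(2,4), hi=3 ⇒ [-16,-15,-4,-17,-14,-1,-10,-7,1,-5,0,-8,-6]
-4>-15: swap(2,3), hi=2 ⇒ [-16,-15,-17,-4,-14,-1,-10,-7,1,-5,0,-8,-6]
-17<-15: swap(1,2), lo=2 mid=3 ⇒ [-16,-17,-15,-4,-14,-1,-10,-7,1,-5,0,-8,-6]
done. lo=2 hi=2; data=[-16,-17,-15,-4,-14,-1,-10,-7,1,-5,0,-8,-6]

[-16,-17,-15,-4,-14,-1,-10,-7,1,-5,0,-8,-6]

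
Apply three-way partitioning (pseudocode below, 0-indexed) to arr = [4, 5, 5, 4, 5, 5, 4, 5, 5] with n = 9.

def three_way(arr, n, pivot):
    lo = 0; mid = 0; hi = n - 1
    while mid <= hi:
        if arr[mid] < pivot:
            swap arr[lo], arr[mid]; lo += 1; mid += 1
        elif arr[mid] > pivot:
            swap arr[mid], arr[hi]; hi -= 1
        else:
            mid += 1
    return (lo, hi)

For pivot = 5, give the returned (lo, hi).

lo=0 mid=0 hi=8
4<5: swap(0,0), lo=1 mid=1 ⇒ [4, 5, 5, 4, 5, 5, 4, 5, 5]
5=5: mid=2
5=5: mid=3
4<5: swap(1,3), lo=2 mid=4 ⇒ [4, 4, 5, 5, 5, 5, 4, 5, 5]
5=5: mid=5
5=5: mid=6
4<5: swap(2,6), lo=3 mid=7 ⇒ [4, 4, 4, 5, 5, 5, 5, 5, 5]
5=5: mid=8
5=5: mid=9
done. lo=3 hi=8; arr=[4, 4, 4, 5, 5, 5, 5, 5, 5]

(3, 8)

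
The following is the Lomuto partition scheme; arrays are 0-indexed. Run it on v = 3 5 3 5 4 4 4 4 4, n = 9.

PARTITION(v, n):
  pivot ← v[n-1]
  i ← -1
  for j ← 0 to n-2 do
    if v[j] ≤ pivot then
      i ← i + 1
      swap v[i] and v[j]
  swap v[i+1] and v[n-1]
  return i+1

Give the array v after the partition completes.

pivot=4, i=-1
j=0: 3≤4, i=0, swap(0,0) ⇒ 3 5 3 5 4 4 4 4 4
j=1: 5>4, skip
j=2: 3≤4, i=1, swap(1,2) ⇒ 3 3 5 5 4 4 4 4 4
j=3: 5>4, skip
j=4: 4≤4, i=2, swap(2,4) ⇒ 3 3 4 5 5 4 4 4 4
j=5: 4≤4, i=3, swap(3,5) ⇒ 3 3 4 4 5 5 4 4 4
j=6: 4≤4, i=4, swap(4,6) ⇒ 3 3 4 4 4 5 5 4 4
j=7: 4≤4, i=5, swap(5,7) ⇒ 3 3 4 4 4 4 5 5 4
swap(6,8) ⇒ 3 3 4 4 4 4 4 5 5; return 6

3 3 4 4 4 4 4 5 5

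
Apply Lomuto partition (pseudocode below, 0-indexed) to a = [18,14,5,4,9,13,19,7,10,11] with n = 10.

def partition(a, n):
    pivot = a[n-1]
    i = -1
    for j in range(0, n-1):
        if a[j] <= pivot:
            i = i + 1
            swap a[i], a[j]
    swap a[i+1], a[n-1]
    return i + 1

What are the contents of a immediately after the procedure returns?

pivot=11, i=-1
j=0: 18>11, skip
j=1: 14>11, skip
j=2: 5≤11, i=0, swap(0,2) ⇒ [5,14,18,4,9,13,19,7,10,11]
j=3: 4≤11, i=1, swap(1,3) ⇒ [5,4,18,14,9,13,19,7,10,11]
j=4: 9≤11, i=2, swap(2,4) ⇒ [5,4,9,14,18,13,19,7,10,11]
j=5: 13>11, skip
j=6: 19>11, skip
j=7: 7≤11, i=3, swap(3,7) ⇒ [5,4,9,7,18,13,19,14,10,11]
j=8: 10≤11, i=4, swap(4,8) ⇒ [5,4,9,7,10,13,19,14,18,11]
swap(5,9) ⇒ [5,4,9,7,10,11,19,14,18,13]; return 5

[5,4,9,7,10,11,19,14,18,13]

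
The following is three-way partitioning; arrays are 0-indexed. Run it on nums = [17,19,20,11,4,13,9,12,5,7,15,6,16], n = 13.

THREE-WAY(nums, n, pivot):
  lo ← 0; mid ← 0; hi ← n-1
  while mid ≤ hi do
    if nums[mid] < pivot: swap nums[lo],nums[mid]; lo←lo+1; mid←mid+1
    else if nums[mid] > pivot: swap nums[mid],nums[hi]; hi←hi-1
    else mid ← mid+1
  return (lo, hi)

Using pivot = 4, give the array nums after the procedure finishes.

lo=0 mid=0 hi=12
17>4: swap(0,12), hi=11 ⇒ [16,19,20,11,4,13,9,12,5,7,15,6,17]
16>4: swap(0,11), hi=10 ⇒ [6,19,20,11,4,13,9,12,5,7,15,16,17]
6>4: swap(0,10), hi=9 ⇒ [15,19,20,11,4,13,9,12,5,7,6,16,17]
15>4: swap(0,9), hi=8 ⇒ [7,19,20,11,4,13,9,12,5,15,6,16,17]
7>4: swap(0,8), hi=7 ⇒ [5,19,20,11,4,13,9,12,7,15,6,16,17]
5>4: swap(0,7), hi=6 ⇒ [12,19,20,11,4,13,9,5,7,15,6,16,17]
12>4: swap(0,6), hi=5 ⇒ [9,19,20,11,4,13,12,5,7,15,6,16,17]
9>4: swap(0,5), hi=4 ⇒ [13,19,20,11,4,9,12,5,7,15,6,16,17]
13>4: swap(0,4), hi=3 ⇒ [4,19,20,11,13,9,12,5,7,15,6,16,17]
4=4: mid=1
19>4: swap(1,3), hi=2 ⇒ [4,11,20,19,13,9,12,5,7,15,6,16,17]
11>4: swap(1,2), hi=1 ⇒ [4,20,11,19,13,9,12,5,7,15,6,16,17]
20>4: swap(1,1), hi=0 ⇒ [4,20,11,19,13,9,12,5,7,15,6,16,17]
done. lo=0 hi=0; nums=[4,20,11,19,13,9,12,5,7,15,6,16,17]

[4,20,11,19,13,9,12,5,7,15,6,16,17]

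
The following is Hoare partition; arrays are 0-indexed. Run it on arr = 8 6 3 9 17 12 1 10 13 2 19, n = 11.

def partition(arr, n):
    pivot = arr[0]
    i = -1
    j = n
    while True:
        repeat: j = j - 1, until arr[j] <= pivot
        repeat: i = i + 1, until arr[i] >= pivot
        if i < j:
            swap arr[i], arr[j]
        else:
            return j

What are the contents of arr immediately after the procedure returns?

pivot=8
j stops at 9 (2), i stops at 0 (8); swap ⇒ 2 6 3 9 17 12 1 10 13 8 19
j stops at 6 (1), i stops at 3 (9); swap ⇒ 2 6 3 1 17 12 9 10 13 8 19
j stops at 3, i stops at 4; i≥j ⇒ return 3. arr=2 6 3 1 17 12 9 10 13 8 19

2 6 3 1 17 12 9 10 13 8 19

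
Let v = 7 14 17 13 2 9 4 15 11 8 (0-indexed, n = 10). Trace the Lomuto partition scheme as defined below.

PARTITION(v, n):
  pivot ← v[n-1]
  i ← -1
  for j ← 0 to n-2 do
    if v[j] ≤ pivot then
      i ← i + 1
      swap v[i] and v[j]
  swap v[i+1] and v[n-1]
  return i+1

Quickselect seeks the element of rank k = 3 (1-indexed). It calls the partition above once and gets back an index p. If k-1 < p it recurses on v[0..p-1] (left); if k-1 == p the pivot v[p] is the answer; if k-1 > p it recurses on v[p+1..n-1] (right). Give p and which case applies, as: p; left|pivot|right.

pivot=8, i=-1
j=0: 7≤8, i=0, swap(0,0) ⇒ 7 14 17 13 2 9 4 15 11 8
j=1: 14>8, skip
j=2: 17>8, skip
j=3: 13>8, skip
j=4: 2≤8, i=1, swap(1,4) ⇒ 7 2 17 13 14 9 4 15 11 8
j=5: 9>8, skip
j=6: 4≤8, i=2, swap(2,6) ⇒ 7 2 4 13 14 9 17 15 11 8
j=7: 15>8, skip
j=8: 11>8, skip
swap(3,9) ⇒ 7 2 4 8 14 9 17 15 11 13; return 3
p = 3; k-1 = 2 < 3 ⇒ left

3; left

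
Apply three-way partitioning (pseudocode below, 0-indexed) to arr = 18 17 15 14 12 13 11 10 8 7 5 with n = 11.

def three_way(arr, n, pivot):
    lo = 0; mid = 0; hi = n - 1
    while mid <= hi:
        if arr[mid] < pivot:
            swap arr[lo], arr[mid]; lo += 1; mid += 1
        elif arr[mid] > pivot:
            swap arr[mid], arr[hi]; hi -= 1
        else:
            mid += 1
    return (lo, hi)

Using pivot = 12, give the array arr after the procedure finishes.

lo=0 mid=0 hi=10
18>12: swap(0,10), hi=9 ⇒ 5 17 15 14 12 13 11 10 8 7 18
5<12: swap(0,0), lo=1 mid=1 ⇒ 5 17 15 14 12 13 11 10 8 7 18
17>12: swap(1,9), hi=8 ⇒ 5 7 15 14 12 13 11 10 8 17 18
7<12: swap(1,1), lo=2 mid=2 ⇒ 5 7 15 14 12 13 11 10 8 17 18
15>12: swap(2,8), hi=7 ⇒ 5 7 8 14 12 13 11 10 15 17 18
8<12: swap(2,2), lo=3 mid=3 ⇒ 5 7 8 14 12 13 11 10 15 17 18
14>12: swap(3,7), hi=6 ⇒ 5 7 8 10 12 13 11 14 15 17 18
10<12: swap(3,3), lo=4 mid=4 ⇒ 5 7 8 10 12 13 11 14 15 17 18
12=12: mid=5
13>12: swap(5,6), hi=5 ⇒ 5 7 8 10 12 11 13 14 15 17 18
11<12: swap(4,5), lo=5 mid=6 ⇒ 5 7 8 10 11 12 13 14 15 17 18
done. lo=5 hi=5; arr=5 7 8 10 11 12 13 14 15 17 18

5 7 8 10 11 12 13 14 15 17 18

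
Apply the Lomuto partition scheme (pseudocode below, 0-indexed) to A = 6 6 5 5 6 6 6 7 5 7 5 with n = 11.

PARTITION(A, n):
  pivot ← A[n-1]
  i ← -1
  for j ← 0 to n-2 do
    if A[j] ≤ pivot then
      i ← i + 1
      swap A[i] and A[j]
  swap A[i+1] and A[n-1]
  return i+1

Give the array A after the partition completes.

5 5 5 5 6 6 6 7 6 7 6

pivot = A[10] = 5; i = -1
j=0: A[0]=6 > 5 → no swap
j=1: A[1]=6 > 5 → no swap
j=2: A[2]=5 ≤ 5 → i=0, swap A[0],A[2] → 5 6 6 5 6 6 6 7 5 7 5
j=3: A[3]=5 ≤ 5 → i=1, swap A[1],A[3] → 5 5 6 6 6 6 6 7 5 7 5
j=4: A[4]=6 > 5 → no swap
j=5: A[5]=6 > 5 → no swap
j=6: A[6]=6 > 5 → no swap
j=7: A[7]=7 > 5 → no swap
j=8: A[8]=5 ≤ 5 → i=2, swap A[2],A[8] → 5 5 5 6 6 6 6 7 6 7 5
j=9: A[9]=7 > 5 → no swap
final swap A[3],A[10] → 5 5 5 5 6 6 6 7 6 7 6; return 3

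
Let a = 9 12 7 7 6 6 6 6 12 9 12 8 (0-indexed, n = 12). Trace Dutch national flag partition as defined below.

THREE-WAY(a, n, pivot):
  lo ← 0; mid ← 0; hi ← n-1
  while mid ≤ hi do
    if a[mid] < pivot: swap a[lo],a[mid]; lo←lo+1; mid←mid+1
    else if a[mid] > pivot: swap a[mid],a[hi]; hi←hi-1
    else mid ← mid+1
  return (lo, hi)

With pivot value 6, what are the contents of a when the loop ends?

6 6 6 6 7 7 12 12 9 12 8 9

pivot = 6; lo=0, mid=0, hi=11
a[mid]=9>6: swap a[0],a[11]; hi=10 → 8 12 7 7 6 6 6 6 12 9 12 9
a[mid]=8>6: swap a[0],a[10]; hi=9 → 12 12 7 7 6 6 6 6 12 9 8 9
a[mid]=12>6: swap a[0],a[9]; hi=8 → 9 12 7 7 6 6 6 6 12 12 8 9
a[mid]=9>6: swap a[0],a[8]; hi=7 → 12 12 7 7 6 6 6 6 9 12 8 9
a[mid]=12>6: swap a[0],a[7]; hi=6 → 6 12 7 7 6 6 6 12 9 12 8 9
a[mid]=6=6: mid=1
a[mid]=12>6: swap a[1],a[6]; hi=5 → 6 6 7 7 6 6 12 12 9 12 8 9
a[mid]=6=6: mid=2
a[mid]=7>6: swap a[2],a[5]; hi=4 → 6 6 6 7 6 7 12 12 9 12 8 9
a[mid]=6=6: mid=3
a[mid]=7>6: swap a[3],a[4]; hi=3 → 6 6 6 6 7 7 12 12 9 12 8 9
a[mid]=6=6: mid=4
end: lo=0, hi=3; a = 6 6 6 6 7 7 12 12 9 12 8 9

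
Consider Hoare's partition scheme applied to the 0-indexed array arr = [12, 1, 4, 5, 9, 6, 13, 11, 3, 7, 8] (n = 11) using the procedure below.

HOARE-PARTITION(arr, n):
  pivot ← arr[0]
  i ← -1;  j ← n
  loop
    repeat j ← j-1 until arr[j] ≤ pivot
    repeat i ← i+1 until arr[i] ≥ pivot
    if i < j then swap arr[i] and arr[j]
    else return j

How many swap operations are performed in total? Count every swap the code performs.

pivot=12
j stops at 10 (8), i stops at 0 (12); swap ⇒ [8, 1, 4, 5, 9, 6, 13, 11, 3, 7, 12]
j stops at 9 (7), i stops at 6 (13); swap ⇒ [8, 1, 4, 5, 9, 6, 7, 11, 3, 13, 12]
j stops at 8, i stops at 9; i≥j ⇒ return 8. arr=[8, 1, 4, 5, 9, 6, 7, 11, 3, 13, 12]

2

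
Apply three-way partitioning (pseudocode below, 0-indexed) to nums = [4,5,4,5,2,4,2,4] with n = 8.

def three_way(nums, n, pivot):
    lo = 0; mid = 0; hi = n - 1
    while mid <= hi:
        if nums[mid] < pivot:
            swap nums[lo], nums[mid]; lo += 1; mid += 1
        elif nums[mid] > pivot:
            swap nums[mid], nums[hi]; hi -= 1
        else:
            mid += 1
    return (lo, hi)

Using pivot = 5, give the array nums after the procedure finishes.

[4,4,2,4,2,4,5,5]

pivot = 5; lo=0, mid=0, hi=7
nums[mid]=4<5: swap nums[0],nums[0]; lo=1,mid=1 → [4,5,4,5,2,4,2,4]
nums[mid]=5=5: mid=2
nums[mid]=4<5: swap nums[1],nums[2]; lo=2,mid=3 → [4,4,5,5,2,4,2,4]
nums[mid]=5=5: mid=4
nums[mid]=2<5: swap nums[2],nums[4]; lo=3,mid=5 → [4,4,2,5,5,4,2,4]
nums[mid]=4<5: swap nums[3],nums[5]; lo=4,mid=6 → [4,4,2,4,5,5,2,4]
nums[mid]=2<5: swap nums[4],nums[6]; lo=5,mid=7 → [4,4,2,4,2,5,5,4]
nums[mid]=4<5: swap nums[5],nums[7]; lo=6,mid=8 → [4,4,2,4,2,4,5,5]
end: lo=6, hi=7; nums = [4,4,2,4,2,4,5,5]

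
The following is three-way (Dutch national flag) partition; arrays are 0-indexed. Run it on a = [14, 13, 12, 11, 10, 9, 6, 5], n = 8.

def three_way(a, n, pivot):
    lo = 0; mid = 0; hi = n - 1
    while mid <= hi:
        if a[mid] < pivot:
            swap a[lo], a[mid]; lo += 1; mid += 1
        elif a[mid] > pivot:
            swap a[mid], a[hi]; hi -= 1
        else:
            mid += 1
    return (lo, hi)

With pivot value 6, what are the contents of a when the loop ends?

[5, 6, 11, 10, 9, 12, 13, 14]

lo=0 mid=0 hi=7
14>6: swap(0,7), hi=6 ⇒ [5, 13, 12, 11, 10, 9, 6, 14]
5<6: swap(0,0), lo=1 mid=1 ⇒ [5, 13, 12, 11, 10, 9, 6, 14]
13>6: swap(1,6), hi=5 ⇒ [5, 6, 12, 11, 10, 9, 13, 14]
6=6: mid=2
12>6: swap(2,5), hi=4 ⇒ [5, 6, 9, 11, 10, 12, 13, 14]
9>6: swap(2,4), hi=3 ⇒ [5, 6, 10, 11, 9, 12, 13, 14]
10>6: swap(2,3), hi=2 ⇒ [5, 6, 11, 10, 9, 12, 13, 14]
11>6: swap(2,2), hi=1 ⇒ [5, 6, 11, 10, 9, 12, 13, 14]
done. lo=1 hi=1; a=[5, 6, 11, 10, 9, 12, 13, 14]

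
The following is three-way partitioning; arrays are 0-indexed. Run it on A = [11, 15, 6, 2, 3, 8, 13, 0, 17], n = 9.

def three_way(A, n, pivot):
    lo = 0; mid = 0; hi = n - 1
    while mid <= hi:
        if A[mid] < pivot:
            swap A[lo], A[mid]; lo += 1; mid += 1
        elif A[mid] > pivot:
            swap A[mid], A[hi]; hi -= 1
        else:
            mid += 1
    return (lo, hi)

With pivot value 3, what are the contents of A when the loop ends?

lo=0 mid=0 hi=8
11>3: swap(0,8), hi=7 ⇒ [17, 15, 6, 2, 3, 8, 13, 0, 11]
17>3: swap(0,7), hi=6 ⇒ [0, 15, 6, 2, 3, 8, 13, 17, 11]
0<3: swap(0,0), lo=1 mid=1 ⇒ [0, 15, 6, 2, 3, 8, 13, 17, 11]
15>3: swap(1,6), hi=5 ⇒ [0, 13, 6, 2, 3, 8, 15, 17, 11]
13>3: swap(1,5), hi=4 ⇒ [0, 8, 6, 2, 3, 13, 15, 17, 11]
8>3: swap(1,4), hi=3 ⇒ [0, 3, 6, 2, 8, 13, 15, 17, 11]
3=3: mid=2
6>3: swap(2,3), hi=2 ⇒ [0, 3, 2, 6, 8, 13, 15, 17, 11]
2<3: swap(1,2), lo=2 mid=3 ⇒ [0, 2, 3, 6, 8, 13, 15, 17, 11]
done. lo=2 hi=2; A=[0, 2, 3, 6, 8, 13, 15, 17, 11]

[0, 2, 3, 6, 8, 13, 15, 17, 11]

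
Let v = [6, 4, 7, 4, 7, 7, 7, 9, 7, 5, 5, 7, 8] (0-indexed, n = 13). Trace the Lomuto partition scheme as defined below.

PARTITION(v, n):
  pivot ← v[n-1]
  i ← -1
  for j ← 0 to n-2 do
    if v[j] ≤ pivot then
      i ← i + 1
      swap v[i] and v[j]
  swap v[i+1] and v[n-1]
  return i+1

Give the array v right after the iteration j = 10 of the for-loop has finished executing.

[6, 4, 7, 4, 7, 7, 7, 7, 5, 5, 9, 7, 8]

pivot = v[12] = 8; i = -1
j=0: v[0]=6 ≤ 8 → i=0, swap v[0],v[0] (no change) → [6, 4, 7, 4, 7, 7, 7, 9, 7, 5, 5, 7, 8]
j=1: v[1]=4 ≤ 8 → i=1, swap v[1],v[1] (no change) → [6, 4, 7, 4, 7, 7, 7, 9, 7, 5, 5, 7, 8]
j=2: v[2]=7 ≤ 8 → i=2, swap v[2],v[2] (no change) → [6, 4, 7, 4, 7, 7, 7, 9, 7, 5, 5, 7, 8]
j=3: v[3]=4 ≤ 8 → i=3, swap v[3],v[3] (no change) → [6, 4, 7, 4, 7, 7, 7, 9, 7, 5, 5, 7, 8]
j=4: v[4]=7 ≤ 8 → i=4, swap v[4],v[4] (no change) → [6, 4, 7, 4, 7, 7, 7, 9, 7, 5, 5, 7, 8]
j=5: v[5]=7 ≤ 8 → i=5, swap v[5],v[5] (no change) → [6, 4, 7, 4, 7, 7, 7, 9, 7, 5, 5, 7, 8]
j=6: v[6]=7 ≤ 8 → i=6, swap v[6],v[6] (no change) → [6, 4, 7, 4, 7, 7, 7, 9, 7, 5, 5, 7, 8]
j=7: v[7]=9 > 8 → no swap
j=8: v[8]=7 ≤ 8 → i=7, swap v[7],v[8] → [6, 4, 7, 4, 7, 7, 7, 7, 9, 5, 5, 7, 8]
j=9: v[9]=5 ≤ 8 → i=8, swap v[8],v[9] → [6, 4, 7, 4, 7, 7, 7, 7, 5, 9, 5, 7, 8]
j=10: v[10]=5 ≤ 8 → i=9, swap v[9],v[10] → [6, 4, 7, 4, 7, 7, 7, 7, 5, 5, 9, 7, 8]
(after j=10) v = [6, 4, 7, 4, 7, 7, 7, 7, 5, 5, 9, 7, 8]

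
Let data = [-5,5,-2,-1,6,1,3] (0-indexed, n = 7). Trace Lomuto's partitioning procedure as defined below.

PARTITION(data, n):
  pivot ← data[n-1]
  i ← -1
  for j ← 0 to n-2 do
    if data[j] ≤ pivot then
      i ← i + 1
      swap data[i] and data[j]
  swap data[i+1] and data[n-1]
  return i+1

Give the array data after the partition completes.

pivot = data[6] = 3; i = -1
j=0: data[0]=-5 ≤ 3 → i=0, swap data[0],data[0] (no change) → [-5,5,-2,-1,6,1,3]
j=1: data[1]=5 > 3 → no swap
j=2: data[2]=-2 ≤ 3 → i=1, swap data[1],data[2] → [-5,-2,5,-1,6,1,3]
j=3: data[3]=-1 ≤ 3 → i=2, swap data[2],data[3] → [-5,-2,-1,5,6,1,3]
j=4: data[4]=6 > 3 → no swap
j=5: data[5]=1 ≤ 3 → i=3, swap data[3],data[5] → [-5,-2,-1,1,6,5,3]
final swap data[4],data[6] → [-5,-2,-1,1,3,5,6]; return 4

[-5,-2,-1,1,3,5,6]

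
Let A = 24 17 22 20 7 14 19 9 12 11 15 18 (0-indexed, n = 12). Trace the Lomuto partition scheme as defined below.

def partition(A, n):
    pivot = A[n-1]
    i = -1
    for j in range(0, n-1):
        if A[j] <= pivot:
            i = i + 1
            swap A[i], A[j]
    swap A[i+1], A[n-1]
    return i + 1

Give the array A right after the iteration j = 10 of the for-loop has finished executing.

17 7 14 9 12 11 15 20 24 22 19 18

pivot=18, i=-1
j=0: 24>18, skip
j=1: 17≤18, i=0, swap(0,1) ⇒ 17 24 22 20 7 14 19 9 12 11 15 18
j=2: 22>18, skip
j=3: 20>18, skip
j=4: 7≤18, i=1, swap(1,4) ⇒ 17 7 22 20 24 14 19 9 12 11 15 18
j=5: 14≤18, i=2, swap(2,5) ⇒ 17 7 14 20 24 22 19 9 12 11 15 18
j=6: 19>18, skip
j=7: 9≤18, i=3, swap(3,7) ⇒ 17 7 14 9 24 22 19 20 12 11 15 18
j=8: 12≤18, i=4, swap(4,8) ⇒ 17 7 14 9 12 22 19 20 24 11 15 18
j=9: 11≤18, i=5, swap(5,9) ⇒ 17 7 14 9 12 11 19 20 24 22 15 18
j=10: 15≤18, i=6, swap(6,10) ⇒ 17 7 14 9 12 11 15 20 24 22 19 18
(after j=10) A = 17 7 14 9 12 11 15 20 24 22 19 18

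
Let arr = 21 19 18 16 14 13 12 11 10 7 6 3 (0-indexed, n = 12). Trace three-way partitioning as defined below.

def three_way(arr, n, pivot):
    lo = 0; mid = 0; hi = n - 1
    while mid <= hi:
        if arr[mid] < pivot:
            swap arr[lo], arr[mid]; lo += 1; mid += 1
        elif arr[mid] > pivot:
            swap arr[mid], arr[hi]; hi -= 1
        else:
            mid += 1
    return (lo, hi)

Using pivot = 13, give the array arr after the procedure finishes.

3 6 7 10 11 12 13 14 16 18 19 21

lo=0 mid=0 hi=11
21>13: swap(0,11), hi=10 ⇒ 3 19 18 16 14 13 12 11 10 7 6 21
3<13: swap(0,0), lo=1 mid=1 ⇒ 3 19 18 16 14 13 12 11 10 7 6 21
19>13: swap(1,10), hi=9 ⇒ 3 6 18 16 14 13 12 11 10 7 19 21
6<13: swap(1,1), lo=2 mid=2 ⇒ 3 6 18 16 14 13 12 11 10 7 19 21
18>13: swap(2,9), hi=8 ⇒ 3 6 7 16 14 13 12 11 10 18 19 21
7<13: swap(2,2), lo=3 mid=3 ⇒ 3 6 7 16 14 13 12 11 10 18 19 21
16>13: swap(3,8), hi=7 ⇒ 3 6 7 10 14 13 12 11 16 18 19 21
10<13: swap(3,3), lo=4 mid=4 ⇒ 3 6 7 10 14 13 12 11 16 18 19 21
14>13: swap(4,7), hi=6 ⇒ 3 6 7 10 11 13 12 14 16 18 19 21
11<13: swap(4,4), lo=5 mid=5 ⇒ 3 6 7 10 11 13 12 14 16 18 19 21
13=13: mid=6
12<13: swap(5,6), lo=6 mid=7 ⇒ 3 6 7 10 11 12 13 14 16 18 19 21
done. lo=6 hi=6; arr=3 6 7 10 11 12 13 14 16 18 19 21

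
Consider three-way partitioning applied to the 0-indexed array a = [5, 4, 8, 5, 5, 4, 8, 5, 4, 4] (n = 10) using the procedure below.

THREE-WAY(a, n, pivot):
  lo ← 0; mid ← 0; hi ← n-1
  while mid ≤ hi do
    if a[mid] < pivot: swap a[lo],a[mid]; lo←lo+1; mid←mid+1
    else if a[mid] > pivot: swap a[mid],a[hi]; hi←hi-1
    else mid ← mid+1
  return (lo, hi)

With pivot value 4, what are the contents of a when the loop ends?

lo=0 mid=0 hi=9
5>4: swap(0,9), hi=8 ⇒ [4, 4, 8, 5, 5, 4, 8, 5, 4, 5]
4=4: mid=1
4=4: mid=2
8>4: swap(2,8), hi=7 ⇒ [4, 4, 4, 5, 5, 4, 8, 5, 8, 5]
4=4: mid=3
5>4: swap(3,7), hi=6 ⇒ [4, 4, 4, 5, 5, 4, 8, 5, 8, 5]
5>4: swap(3,6), hi=5 ⇒ [4, 4, 4, 8, 5, 4, 5, 5, 8, 5]
8>4: swap(3,5), hi=4 ⇒ [4, 4, 4, 4, 5, 8, 5, 5, 8, 5]
4=4: mid=4
5>4: swap(4,4), hi=3 ⇒ [4, 4, 4, 4, 5, 8, 5, 5, 8, 5]
done. lo=0 hi=3; a=[4, 4, 4, 4, 5, 8, 5, 5, 8, 5]

[4, 4, 4, 4, 5, 8, 5, 5, 8, 5]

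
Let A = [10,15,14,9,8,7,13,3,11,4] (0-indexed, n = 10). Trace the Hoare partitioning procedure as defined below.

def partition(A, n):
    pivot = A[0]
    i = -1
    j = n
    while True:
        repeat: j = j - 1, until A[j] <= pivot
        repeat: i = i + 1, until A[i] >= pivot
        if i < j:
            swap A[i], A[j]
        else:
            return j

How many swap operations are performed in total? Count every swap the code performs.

3

pivot=10
j stops at 9 (4), i stops at 0 (10); swap ⇒ [4,15,14,9,8,7,13,3,11,10]
j stops at 7 (3), i stops at 1 (15); swap ⇒ [4,3,14,9,8,7,13,15,11,10]
j stops at 5 (7), i stops at 2 (14); swap ⇒ [4,3,7,9,8,14,13,15,11,10]
j stops at 4, i stops at 5; i≥j ⇒ return 4. A=[4,3,7,9,8,14,13,15,11,10]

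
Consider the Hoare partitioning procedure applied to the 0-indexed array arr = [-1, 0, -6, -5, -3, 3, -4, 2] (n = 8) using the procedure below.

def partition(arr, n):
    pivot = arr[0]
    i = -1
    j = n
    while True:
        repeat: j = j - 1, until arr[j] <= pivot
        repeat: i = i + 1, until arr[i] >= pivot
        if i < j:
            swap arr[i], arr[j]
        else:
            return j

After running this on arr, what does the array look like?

[-4, -3, -6, -5, 0, 3, -1, 2]

pivot = arr[0] = -1; i = -1, j = 8
j→6 (arr[6]=-4≤-1), i→0 (arr[0]=-1≥-1); i<j, swap → [-4, 0, -6, -5, -3, 3, -1, 2]
j→4 (arr[4]=-3≤-1), i→1 (arr[1]=0≥-1); i<j, swap → [-4, -3, -6, -5, 0, 3, -1, 2]
j→3, i→4; i≥j, return j=3. arr = [-4, -3, -6, -5, 0, 3, -1, 2]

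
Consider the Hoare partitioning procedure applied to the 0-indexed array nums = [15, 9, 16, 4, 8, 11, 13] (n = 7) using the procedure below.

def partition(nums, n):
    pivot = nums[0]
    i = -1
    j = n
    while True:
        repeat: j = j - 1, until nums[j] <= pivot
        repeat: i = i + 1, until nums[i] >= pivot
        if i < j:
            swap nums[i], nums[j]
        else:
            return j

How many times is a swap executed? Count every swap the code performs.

pivot = nums[0] = 15; i = -1, j = 7
j→6 (nums[6]=13≤15), i→0 (nums[0]=15≥15); i<j, swap → [13, 9, 16, 4, 8, 11, 15]
j→5 (nums[5]=11≤15), i→2 (nums[2]=16≥15); i<j, swap → [13, 9, 11, 4, 8, 16, 15]
j→4, i→5; i≥j, return j=4. nums = [13, 9, 11, 4, 8, 16, 15]

2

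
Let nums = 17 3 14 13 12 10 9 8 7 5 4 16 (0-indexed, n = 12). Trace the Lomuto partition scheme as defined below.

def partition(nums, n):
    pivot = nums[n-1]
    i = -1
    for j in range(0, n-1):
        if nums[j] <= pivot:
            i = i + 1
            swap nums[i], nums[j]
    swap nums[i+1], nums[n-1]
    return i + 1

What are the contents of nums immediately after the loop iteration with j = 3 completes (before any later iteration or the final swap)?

pivot = nums[11] = 16; i = -1
j=0: nums[0]=17 > 16 → no swap
j=1: nums[1]=3 ≤ 16 → i=0, swap nums[0],nums[1] → 3 17 14 13 12 10 9 8 7 5 4 16
j=2: nums[2]=14 ≤ 16 → i=1, swap nums[1],nums[2] → 3 14 17 13 12 10 9 8 7 5 4 16
j=3: nums[3]=13 ≤ 16 → i=2, swap nums[2],nums[3] → 3 14 13 17 12 10 9 8 7 5 4 16
(after j=3) nums = 3 14 13 17 12 10 9 8 7 5 4 16

3 14 13 17 12 10 9 8 7 5 4 16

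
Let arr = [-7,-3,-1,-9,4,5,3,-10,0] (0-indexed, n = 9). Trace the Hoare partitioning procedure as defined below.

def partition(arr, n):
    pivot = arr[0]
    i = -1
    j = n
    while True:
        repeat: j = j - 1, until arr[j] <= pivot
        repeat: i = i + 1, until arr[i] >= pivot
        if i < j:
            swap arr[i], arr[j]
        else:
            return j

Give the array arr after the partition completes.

pivot = arr[0] = -7; i = -1, j = 9
j→7 (arr[7]=-10≤-7), i→0 (arr[0]=-7≥-7); i<j, swap → [-10,-3,-1,-9,4,5,3,-7,0]
j→3 (arr[3]=-9≤-7), i→1 (arr[1]=-3≥-7); i<j, swap → [-10,-9,-1,-3,4,5,3,-7,0]
j→1, i→2; i≥j, return j=1. arr = [-10,-9,-1,-3,4,5,3,-7,0]

[-10,-9,-1,-3,4,5,3,-7,0]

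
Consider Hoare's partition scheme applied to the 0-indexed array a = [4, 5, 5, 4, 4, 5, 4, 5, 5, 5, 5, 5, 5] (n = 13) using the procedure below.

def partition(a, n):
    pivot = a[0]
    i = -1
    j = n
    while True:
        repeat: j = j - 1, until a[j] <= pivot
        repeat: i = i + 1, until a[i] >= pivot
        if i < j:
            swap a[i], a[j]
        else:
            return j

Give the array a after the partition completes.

pivot = a[0] = 4; i = -1, j = 13
j→6 (a[6]=4≤4), i→0 (a[0]=4≥4); i<j, swap → [4, 5, 5, 4, 4, 5, 4, 5, 5, 5, 5, 5, 5]
j→4 (a[4]=4≤4), i→1 (a[1]=5≥4); i<j, swap → [4, 4, 5, 4, 5, 5, 4, 5, 5, 5, 5, 5, 5]
j→3 (a[3]=4≤4), i→2 (a[2]=5≥4); i<j, swap → [4, 4, 4, 5, 5, 5, 4, 5, 5, 5, 5, 5, 5]
j→2, i→3; i≥j, return j=2. a = [4, 4, 4, 5, 5, 5, 4, 5, 5, 5, 5, 5, 5]

[4, 4, 4, 5, 5, 5, 4, 5, 5, 5, 5, 5, 5]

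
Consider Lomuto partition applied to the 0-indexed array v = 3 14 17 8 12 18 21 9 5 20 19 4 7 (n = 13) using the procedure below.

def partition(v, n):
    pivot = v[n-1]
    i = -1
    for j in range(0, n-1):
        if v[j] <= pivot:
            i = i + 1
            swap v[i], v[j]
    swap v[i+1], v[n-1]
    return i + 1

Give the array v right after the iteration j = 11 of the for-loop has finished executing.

pivot=7, i=-1
j=0: 3≤7, i=0, swap(0,0) ⇒ 3 14 17 8 12 18 21 9 5 20 19 4 7
j=1: 14>7, skip
j=2: 17>7, skip
j=3: 8>7, skip
j=4: 12>7, skip
j=5: 18>7, skip
j=6: 21>7, skip
j=7: 9>7, skip
j=8: 5≤7, i=1, swap(1,8) ⇒ 3 5 17 8 12 18 21 9 14 20 19 4 7
j=9: 20>7, skip
j=10: 19>7, skip
j=11: 4≤7, i=2, swap(2,11) ⇒ 3 5 4 8 12 18 21 9 14 20 19 17 7
(after j=11) v = 3 5 4 8 12 18 21 9 14 20 19 17 7

3 5 4 8 12 18 21 9 14 20 19 17 7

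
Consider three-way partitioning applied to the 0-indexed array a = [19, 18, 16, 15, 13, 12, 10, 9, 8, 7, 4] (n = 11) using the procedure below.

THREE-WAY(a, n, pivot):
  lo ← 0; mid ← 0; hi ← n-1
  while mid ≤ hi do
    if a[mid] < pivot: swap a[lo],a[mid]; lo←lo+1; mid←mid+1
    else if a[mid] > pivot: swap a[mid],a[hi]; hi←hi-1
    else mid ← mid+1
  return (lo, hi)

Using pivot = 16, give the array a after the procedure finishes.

[4, 7, 15, 13, 12, 10, 9, 8, 16, 18, 19]

pivot = 16; lo=0, mid=0, hi=10
a[mid]=19>16: swap a[0],a[10]; hi=9 → [4, 18, 16, 15, 13, 12, 10, 9, 8, 7, 19]
a[mid]=4<16: swap a[0],a[0]; lo=1,mid=1 → [4, 18, 16, 15, 13, 12, 10, 9, 8, 7, 19]
a[mid]=18>16: swap a[1],a[9]; hi=8 → [4, 7, 16, 15, 13, 12, 10, 9, 8, 18, 19]
a[mid]=7<16: swap a[1],a[1]; lo=2,mid=2 → [4, 7, 16, 15, 13, 12, 10, 9, 8, 18, 19]
a[mid]=16=16: mid=3
a[mid]=15<16: swap a[2],a[3]; lo=3,mid=4 → [4, 7, 15, 16, 13, 12, 10, 9, 8, 18, 19]
a[mid]=13<16: swap a[3],a[4]; lo=4,mid=5 → [4, 7, 15, 13, 16, 12, 10, 9, 8, 18, 19]
a[mid]=12<16: swap a[4],a[5]; lo=5,mid=6 → [4, 7, 15, 13, 12, 16, 10, 9, 8, 18, 19]
a[mid]=10<16: swap a[5],a[6]; lo=6,mid=7 → [4, 7, 15, 13, 12, 10, 16, 9, 8, 18, 19]
a[mid]=9<16: swap a[6],a[7]; lo=7,mid=8 → [4, 7, 15, 13, 12, 10, 9, 16, 8, 18, 19]
a[mid]=8<16: swap a[7],a[8]; lo=8,mid=9 → [4, 7, 15, 13, 12, 10, 9, 8, 16, 18, 19]
end: lo=8, hi=8; a = [4, 7, 15, 13, 12, 10, 9, 8, 16, 18, 19]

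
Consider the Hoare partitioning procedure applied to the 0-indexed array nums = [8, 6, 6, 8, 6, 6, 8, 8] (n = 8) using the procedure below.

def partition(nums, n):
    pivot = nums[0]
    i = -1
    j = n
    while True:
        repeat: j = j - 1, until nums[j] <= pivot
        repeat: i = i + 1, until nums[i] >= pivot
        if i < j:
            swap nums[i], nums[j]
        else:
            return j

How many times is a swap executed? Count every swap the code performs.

2

pivot=8
j stops at 7 (8), i stops at 0 (8); swap ⇒ [8, 6, 6, 8, 6, 6, 8, 8]
j stops at 6 (8), i stops at 3 (8); swap ⇒ [8, 6, 6, 8, 6, 6, 8, 8]
j stops at 5, i stops at 6; i≥j ⇒ return 5. nums=[8, 6, 6, 8, 6, 6, 8, 8]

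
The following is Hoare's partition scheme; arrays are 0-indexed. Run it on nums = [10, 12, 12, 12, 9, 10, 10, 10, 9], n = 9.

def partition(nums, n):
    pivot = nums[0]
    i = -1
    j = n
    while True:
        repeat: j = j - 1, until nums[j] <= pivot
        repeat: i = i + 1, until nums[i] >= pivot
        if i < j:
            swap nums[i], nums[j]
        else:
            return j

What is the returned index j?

pivot=10
j stops at 8 (9), i stops at 0 (10); swap ⇒ [9, 12, 12, 12, 9, 10, 10, 10, 10]
j stops at 7 (10), i stops at 1 (12); swap ⇒ [9, 10, 12, 12, 9, 10, 10, 12, 10]
j stops at 6 (10), i stops at 2 (12); swap ⇒ [9, 10, 10, 12, 9, 10, 12, 12, 10]
j stops at 5 (10), i stops at 3 (12); swap ⇒ [9, 10, 10, 10, 9, 12, 12, 12, 10]
j stops at 4, i stops at 5; i≥j ⇒ return 4. nums=[9, 10, 10, 10, 9, 12, 12, 12, 10]

4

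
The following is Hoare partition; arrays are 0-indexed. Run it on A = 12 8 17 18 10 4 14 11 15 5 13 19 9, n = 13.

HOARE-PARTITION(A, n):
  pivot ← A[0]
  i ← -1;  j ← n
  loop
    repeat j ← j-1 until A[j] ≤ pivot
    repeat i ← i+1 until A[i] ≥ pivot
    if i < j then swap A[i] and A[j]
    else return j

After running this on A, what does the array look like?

9 8 5 11 10 4 14 18 15 17 13 19 12

pivot = A[0] = 12; i = -1, j = 13
j→12 (A[12]=9≤12), i→0 (A[0]=12≥12); i<j, swap → 9 8 17 18 10 4 14 11 15 5 13 19 12
j→9 (A[9]=5≤12), i→2 (A[2]=17≥12); i<j, swap → 9 8 5 18 10 4 14 11 15 17 13 19 12
j→7 (A[7]=11≤12), i→3 (A[3]=18≥12); i<j, swap → 9 8 5 11 10 4 14 18 15 17 13 19 12
j→5, i→6; i≥j, return j=5. A = 9 8 5 11 10 4 14 18 15 17 13 19 12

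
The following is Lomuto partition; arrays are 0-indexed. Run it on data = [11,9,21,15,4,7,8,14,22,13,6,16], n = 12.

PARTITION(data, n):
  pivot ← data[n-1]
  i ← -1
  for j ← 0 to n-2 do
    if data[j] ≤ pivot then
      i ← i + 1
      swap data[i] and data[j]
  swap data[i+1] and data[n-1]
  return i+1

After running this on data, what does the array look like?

[11,9,15,4,7,8,14,13,6,16,22,21]

pivot=16, i=-1
j=0: 11≤16, i=0, swap(0,0) ⇒ [11,9,21,15,4,7,8,14,22,13,6,16]
j=1: 9≤16, i=1, swap(1,1) ⇒ [11,9,21,15,4,7,8,14,22,13,6,16]
j=2: 21>16, skip
j=3: 15≤16, i=2, swap(2,3) ⇒ [11,9,15,21,4,7,8,14,22,13,6,16]
j=4: 4≤16, i=3, swap(3,4) ⇒ [11,9,15,4,21,7,8,14,22,13,6,16]
j=5: 7≤16, i=4, swap(4,5) ⇒ [11,9,15,4,7,21,8,14,22,13,6,16]
j=6: 8≤16, i=5, swap(5,6) ⇒ [11,9,15,4,7,8,21,14,22,13,6,16]
j=7: 14≤16, i=6, swap(6,7) ⇒ [11,9,15,4,7,8,14,21,22,13,6,16]
j=8: 22>16, skip
j=9: 13≤16, i=7, swap(7,9) ⇒ [11,9,15,4,7,8,14,13,22,21,6,16]
j=10: 6≤16, i=8, swap(8,10) ⇒ [11,9,15,4,7,8,14,13,6,21,22,16]
swap(9,11) ⇒ [11,9,15,4,7,8,14,13,6,16,22,21]; return 9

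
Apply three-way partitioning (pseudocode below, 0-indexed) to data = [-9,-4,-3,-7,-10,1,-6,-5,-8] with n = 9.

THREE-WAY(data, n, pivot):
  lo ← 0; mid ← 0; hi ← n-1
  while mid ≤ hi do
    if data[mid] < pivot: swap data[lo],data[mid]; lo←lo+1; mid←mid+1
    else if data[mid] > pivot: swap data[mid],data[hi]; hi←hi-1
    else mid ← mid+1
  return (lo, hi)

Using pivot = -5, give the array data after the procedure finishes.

pivot = -5; lo=0, mid=0, hi=8
data[mid]=-9<-5: swap data[0],data[0]; lo=1,mid=1 → [-9,-4,-3,-7,-10,1,-6,-5,-8]
data[mid]=-4>-5: swap data[1],data[8]; hi=7 → [-9,-8,-3,-7,-10,1,-6,-5,-4]
data[mid]=-8<-5: swap data[1],data[1]; lo=2,mid=2 → [-9,-8,-3,-7,-10,1,-6,-5,-4]
data[mid]=-3>-5: swap data[2],data[7]; hi=6 → [-9,-8,-5,-7,-10,1,-6,-3,-4]
data[mid]=-5=-5: mid=3
data[mid]=-7<-5: swap data[2],data[3]; lo=3,mid=4 → [-9,-8,-7,-5,-10,1,-6,-3,-4]
data[mid]=-10<-5: swap data[3],data[4]; lo=4,mid=5 → [-9,-8,-7,-10,-5,1,-6,-3,-4]
data[mid]=1>-5: swap data[5],data[6]; hi=5 → [-9,-8,-7,-10,-5,-6,1,-3,-4]
data[mid]=-6<-5: swap data[4],data[5]; lo=5,mid=6 → [-9,-8,-7,-10,-6,-5,1,-3,-4]
end: lo=5, hi=5; data = [-9,-8,-7,-10,-6,-5,1,-3,-4]

[-9,-8,-7,-10,-6,-5,1,-3,-4]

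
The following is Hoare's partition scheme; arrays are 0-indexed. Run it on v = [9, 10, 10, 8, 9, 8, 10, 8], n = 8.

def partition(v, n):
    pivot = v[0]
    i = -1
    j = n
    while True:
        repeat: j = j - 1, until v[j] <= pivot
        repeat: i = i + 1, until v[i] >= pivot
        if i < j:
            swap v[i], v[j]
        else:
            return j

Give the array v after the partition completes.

pivot=9
j stops at 7 (8), i stops at 0 (9); swap ⇒ [8, 10, 10, 8, 9, 8, 10, 9]
j stops at 5 (8), i stops at 1 (10); swap ⇒ [8, 8, 10, 8, 9, 10, 10, 9]
j stops at 4 (9), i stops at 2 (10); swap ⇒ [8, 8, 9, 8, 10, 10, 10, 9]
j stops at 3, i stops at 4; i≥j ⇒ return 3. v=[8, 8, 9, 8, 10, 10, 10, 9]

[8, 8, 9, 8, 10, 10, 10, 9]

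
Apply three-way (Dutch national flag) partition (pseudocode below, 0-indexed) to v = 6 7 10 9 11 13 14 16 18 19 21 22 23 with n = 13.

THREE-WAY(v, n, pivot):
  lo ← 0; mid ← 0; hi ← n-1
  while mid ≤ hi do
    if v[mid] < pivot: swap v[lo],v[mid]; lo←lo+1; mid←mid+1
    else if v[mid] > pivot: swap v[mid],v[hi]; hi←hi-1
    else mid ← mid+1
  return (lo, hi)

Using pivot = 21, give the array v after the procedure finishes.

6 7 10 9 11 13 14 16 18 19 21 23 22

pivot = 21; lo=0, mid=0, hi=12
v[mid]=6<21: swap v[0],v[0]; lo=1,mid=1 → 6 7 10 9 11 13 14 16 18 19 21 22 23
v[mid]=7<21: swap v[1],v[1]; lo=2,mid=2 → 6 7 10 9 11 13 14 16 18 19 21 22 23
v[mid]=10<21: swap v[2],v[2]; lo=3,mid=3 → 6 7 10 9 11 13 14 16 18 19 21 22 23
v[mid]=9<21: swap v[3],v[3]; lo=4,mid=4 → 6 7 10 9 11 13 14 16 18 19 21 22 23
v[mid]=11<21: swap v[4],v[4]; lo=5,mid=5 → 6 7 10 9 11 13 14 16 18 19 21 22 23
v[mid]=13<21: swap v[5],v[5]; lo=6,mid=6 → 6 7 10 9 11 13 14 16 18 19 21 22 23
v[mid]=14<21: swap v[6],v[6]; lo=7,mid=7 → 6 7 10 9 11 13 14 16 18 19 21 22 23
v[mid]=16<21: swap v[7],v[7]; lo=8,mid=8 → 6 7 10 9 11 13 14 16 18 19 21 22 23
v[mid]=18<21: swap v[8],v[8]; lo=9,mid=9 → 6 7 10 9 11 13 14 16 18 19 21 22 23
v[mid]=19<21: swap v[9],v[9]; lo=10,mid=10 → 6 7 10 9 11 13 14 16 18 19 21 22 23
v[mid]=21=21: mid=11
v[mid]=22>21: swap v[11],v[12]; hi=11 → 6 7 10 9 11 13 14 16 18 19 21 23 22
v[mid]=23>21: swap v[11],v[11]; hi=10 → 6 7 10 9 11 13 14 16 18 19 21 23 22
end: lo=10, hi=10; v = 6 7 10 9 11 13 14 16 18 19 21 23 22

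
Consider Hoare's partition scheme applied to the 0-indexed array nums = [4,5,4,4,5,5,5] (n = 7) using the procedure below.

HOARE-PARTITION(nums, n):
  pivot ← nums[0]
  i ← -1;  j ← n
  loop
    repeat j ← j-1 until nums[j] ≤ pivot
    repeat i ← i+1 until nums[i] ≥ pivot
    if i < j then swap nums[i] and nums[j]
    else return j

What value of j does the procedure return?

1

pivot = nums[0] = 4; i = -1, j = 7
j→3 (nums[3]=4≤4), i→0 (nums[0]=4≥4); i<j, swap → [4,5,4,4,5,5,5]
j→2 (nums[2]=4≤4), i→1 (nums[1]=5≥4); i<j, swap → [4,4,5,4,5,5,5]
j→1, i→2; i≥j, return j=1. nums = [4,4,5,4,5,5,5]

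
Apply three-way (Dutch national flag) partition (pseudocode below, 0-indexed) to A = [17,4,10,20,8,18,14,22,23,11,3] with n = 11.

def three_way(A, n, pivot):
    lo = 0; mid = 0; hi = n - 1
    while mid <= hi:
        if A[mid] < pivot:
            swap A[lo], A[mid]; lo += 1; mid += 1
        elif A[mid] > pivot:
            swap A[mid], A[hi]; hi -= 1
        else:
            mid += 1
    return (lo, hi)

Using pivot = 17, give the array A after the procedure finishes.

pivot = 17; lo=0, mid=0, hi=10
A[mid]=17=17: mid=1
A[mid]=4<17: swap A[0],A[1]; lo=1,mid=2 → [4,17,10,20,8,18,14,22,23,11,3]
A[mid]=10<17: swap A[1],A[2]; lo=2,mid=3 → [4,10,17,20,8,18,14,22,23,11,3]
A[mid]=20>17: swap A[3],A[10]; hi=9 → [4,10,17,3,8,18,14,22,23,11,20]
A[mid]=3<17: swap A[2],A[3]; lo=3,mid=4 → [4,10,3,17,8,18,14,22,23,11,20]
A[mid]=8<17: swap A[3],A[4]; lo=4,mid=5 → [4,10,3,8,17,18,14,22,23,11,20]
A[mid]=18>17: swap A[5],A[9]; hi=8 → [4,10,3,8,17,11,14,22,23,18,20]
A[mid]=11<17: swap A[4],A[5]; lo=5,mid=6 → [4,10,3,8,11,17,14,22,23,18,20]
A[mid]=14<17: swap A[5],A[6]; lo=6,mid=7 → [4,10,3,8,11,14,17,22,23,18,20]
A[mid]=22>17: swap A[7],A[8]; hi=7 → [4,10,3,8,11,14,17,23,22,18,20]
A[mid]=23>17: swap A[7],A[7]; hi=6 → [4,10,3,8,11,14,17,23,22,18,20]
end: lo=6, hi=6; A = [4,10,3,8,11,14,17,23,22,18,20]

[4,10,3,8,11,14,17,23,22,18,20]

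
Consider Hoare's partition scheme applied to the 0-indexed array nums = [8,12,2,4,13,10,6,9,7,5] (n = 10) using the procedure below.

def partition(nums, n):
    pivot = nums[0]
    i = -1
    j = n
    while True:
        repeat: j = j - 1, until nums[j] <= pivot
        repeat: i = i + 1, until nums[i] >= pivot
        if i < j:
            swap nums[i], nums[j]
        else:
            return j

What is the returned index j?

4

pivot = nums[0] = 8; i = -1, j = 10
j→9 (nums[9]=5≤8), i→0 (nums[0]=8≥8); i<j, swap → [5,12,2,4,13,10,6,9,7,8]
j→8 (nums[8]=7≤8), i→1 (nums[1]=12≥8); i<j, swap → [5,7,2,4,13,10,6,9,12,8]
j→6 (nums[6]=6≤8), i→4 (nums[4]=13≥8); i<j, swap → [5,7,2,4,6,10,13,9,12,8]
j→4, i→5; i≥j, return j=4. nums = [5,7,2,4,6,10,13,9,12,8]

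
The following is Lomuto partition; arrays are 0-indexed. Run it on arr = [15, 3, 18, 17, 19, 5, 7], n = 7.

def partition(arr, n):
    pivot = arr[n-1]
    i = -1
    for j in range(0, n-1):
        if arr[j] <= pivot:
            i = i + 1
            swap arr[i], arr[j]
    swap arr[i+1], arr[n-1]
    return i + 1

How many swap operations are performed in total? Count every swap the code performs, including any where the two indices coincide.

pivot = arr[6] = 7; i = -1
j=0: arr[0]=15 > 7 → no swap
j=1: arr[1]=3 ≤ 7 → i=0, swap arr[0],arr[1] → [3, 15, 18, 17, 19, 5, 7]
j=2: arr[2]=18 > 7 → no swap
j=3: arr[3]=17 > 7 → no swap
j=4: arr[4]=19 > 7 → no swap
j=5: arr[5]=5 ≤ 7 → i=1, swap arr[1],arr[5] → [3, 5, 18, 17, 19, 15, 7]
final swap arr[2],arr[6] → [3, 5, 7, 17, 19, 15, 18]; return 2

3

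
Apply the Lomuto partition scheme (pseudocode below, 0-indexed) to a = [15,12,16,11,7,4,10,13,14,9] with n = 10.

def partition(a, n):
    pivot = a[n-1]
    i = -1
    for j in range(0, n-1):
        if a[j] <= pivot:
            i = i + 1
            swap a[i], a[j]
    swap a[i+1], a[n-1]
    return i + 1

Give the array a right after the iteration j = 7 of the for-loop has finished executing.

[7,4,16,11,15,12,10,13,14,9]

pivot=9, i=-1
j=0: 15>9, skip
j=1: 12>9, skip
j=2: 16>9, skip
j=3: 11>9, skip
j=4: 7≤9, i=0, swap(0,4) ⇒ [7,12,16,11,15,4,10,13,14,9]
j=5: 4≤9, i=1, swap(1,5) ⇒ [7,4,16,11,15,12,10,13,14,9]
j=6: 10>9, skip
j=7: 13>9, skip
(after j=7) a = [7,4,16,11,15,12,10,13,14,9]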